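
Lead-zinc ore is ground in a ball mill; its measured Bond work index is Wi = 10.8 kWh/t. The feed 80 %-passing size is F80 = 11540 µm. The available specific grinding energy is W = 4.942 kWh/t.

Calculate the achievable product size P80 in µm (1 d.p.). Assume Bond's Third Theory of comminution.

P80 = 329.8 µm

W = 10·Wi·[P80^(−½) − F80^(−½)]
⇒ 1/√P80 = W/(10·Wi) + 1/√F80
  = 4.9420/(10·10.8) + 1/√11540 = 0.045759 + 0.009309 = 0.055068
P80 = (1/0.055068)² = 18.1593² = 329.76 µm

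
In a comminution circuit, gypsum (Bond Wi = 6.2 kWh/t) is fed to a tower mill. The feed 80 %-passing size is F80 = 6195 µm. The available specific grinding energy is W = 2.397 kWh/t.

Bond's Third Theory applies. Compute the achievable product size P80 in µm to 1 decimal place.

W = 10 Wi (1/√P80 − 1/√F80)  [Bond]
P80^-0.5 = F80^-0.5 + W/(10 Wi)
  = 2.3970/(10·6.2) + 1/√6195 = 0.038661 + 0.012705 = 0.051366
P80 = (1/0.051366)² = 19.4680² = 379.00 µm

P80 = 379.0 µm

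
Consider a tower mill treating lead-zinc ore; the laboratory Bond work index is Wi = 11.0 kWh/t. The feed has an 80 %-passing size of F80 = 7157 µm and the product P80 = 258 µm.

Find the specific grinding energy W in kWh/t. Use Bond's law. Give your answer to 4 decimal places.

Bond:  W = 10 Wi (1/√P − 1/√F)
1/√258 = 0.062257;  1/√7157 = 0.011820
W = 10·11.0·(0.062257 − 0.011820) = 5.5480 kWh/t

W = 5.5480 kWh/t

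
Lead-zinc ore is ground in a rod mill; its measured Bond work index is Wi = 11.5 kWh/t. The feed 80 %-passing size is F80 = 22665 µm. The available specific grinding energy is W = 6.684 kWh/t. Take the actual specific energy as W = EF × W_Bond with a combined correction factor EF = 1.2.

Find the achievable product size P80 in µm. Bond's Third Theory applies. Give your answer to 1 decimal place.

P80 = 329.7 µm

Bond: W = 10·Wi·(1/√P80 − 1/√F80)
W_Bond = W / EF = 6.684 / 1.2 = 5.5700 kWh/t
1/√P80 = 1/√F80 + W_Bond/(10·Wi)
  = 5.5700/(10·11.5) + 1/√22665 = 0.048435 + 0.006642 = 0.055077
P80 = (1/0.055077)² = 18.1564² = 329.65 µm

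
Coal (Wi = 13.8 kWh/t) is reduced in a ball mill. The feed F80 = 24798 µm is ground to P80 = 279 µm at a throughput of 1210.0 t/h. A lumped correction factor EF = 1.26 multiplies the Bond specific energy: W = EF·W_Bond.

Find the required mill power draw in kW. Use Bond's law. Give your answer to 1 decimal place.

P = 11259.9 kW

W = 10 Wi (P80^-0.5 − F80^-0.5)
W = 10·13.8·(1/√279 − 1/√24798) = 10·13.8·(0.053518) = 7.3855 kWh/t
W_actual = 1.26 × 7.3855 = 9.3057 kWh/t
Mill draw = 9.3057 × 1210.0 = 11259.9 kW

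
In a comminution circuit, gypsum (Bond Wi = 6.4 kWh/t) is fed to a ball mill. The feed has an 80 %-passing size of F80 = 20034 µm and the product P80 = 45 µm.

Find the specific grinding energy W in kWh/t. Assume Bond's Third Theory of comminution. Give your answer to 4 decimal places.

W = 9.0884 kWh/t

W = 10 Wi / √P80 − 10 Wi / √F80
1/√45 = 0.149071;  1/√20034 = 0.007065
W = 10·6.4·(0.149071 − 0.007065) = 9.0884 kWh/t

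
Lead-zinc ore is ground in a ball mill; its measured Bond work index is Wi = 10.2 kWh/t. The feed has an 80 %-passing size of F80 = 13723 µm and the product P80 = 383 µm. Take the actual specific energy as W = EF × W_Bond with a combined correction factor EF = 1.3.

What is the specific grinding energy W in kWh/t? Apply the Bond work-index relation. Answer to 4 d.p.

W_Bond = 10·Wi·(1/√P₈₀ − 1/√F₈₀)
1/√383 = 0.051098;  1/√13723 = 0.008536
W = 10·10.2·(0.051098 − 0.008536) = 4.3412 kWh/t
Apply correction: 4.3412 × 1.3 = 5.6436 kWh/t

W = 5.6436 kWh/t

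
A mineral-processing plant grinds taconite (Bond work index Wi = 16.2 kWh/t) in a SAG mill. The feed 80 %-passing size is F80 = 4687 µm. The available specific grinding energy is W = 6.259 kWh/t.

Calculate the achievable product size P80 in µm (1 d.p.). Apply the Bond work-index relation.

P80 = 352.8 µm

W = 10·Wi·(P80^(-½) − F80^(-½))
P80^-0.5 = F80^-0.5 + W/(10 Wi)
  = 6.2590/(10·16.2) + 1/√4687 = 0.038636 + 0.014607 = 0.053243
P80 = (1/0.053243)² = 18.7820² = 352.76 µm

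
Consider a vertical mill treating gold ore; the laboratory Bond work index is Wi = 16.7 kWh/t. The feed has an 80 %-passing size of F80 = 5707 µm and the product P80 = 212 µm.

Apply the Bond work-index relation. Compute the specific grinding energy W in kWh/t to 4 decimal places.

W = 9.2590 kWh/t

W_Bond = 10·Wi·(1/√P₈₀ − 1/√F₈₀)
1/√212 = 0.068680;  1/√5707 = 0.013237
W = 10·16.7·(0.068680 − 0.013237) = 9.2590 kWh/t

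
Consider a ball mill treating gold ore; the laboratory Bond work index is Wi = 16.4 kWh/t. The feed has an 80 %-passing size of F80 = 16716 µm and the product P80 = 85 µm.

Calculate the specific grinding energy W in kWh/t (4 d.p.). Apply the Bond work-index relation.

W = 10·Wi·[P80^(−½) − F80^(−½)]
1/√85 = 0.108465;  1/√16716 = 0.007735
W = 10·16.4·(0.108465 − 0.007735) = 16.5198 kWh/t

W = 16.5198 kWh/t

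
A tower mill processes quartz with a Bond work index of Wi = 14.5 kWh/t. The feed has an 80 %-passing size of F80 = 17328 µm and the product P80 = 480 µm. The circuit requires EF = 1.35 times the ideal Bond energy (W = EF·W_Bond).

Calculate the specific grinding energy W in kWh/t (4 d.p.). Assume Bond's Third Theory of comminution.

W = 7.4477 kWh/t

W = 10·Wi·(P80^(-½) − F80^(-½))
1/√480 = 0.045644;  1/√17328 = 0.007597
W = 10·14.5·(0.045644 − 0.007597) = 5.5168 kWh/t
Apply correction: 5.5168 × 1.35 = 7.4477 kWh/t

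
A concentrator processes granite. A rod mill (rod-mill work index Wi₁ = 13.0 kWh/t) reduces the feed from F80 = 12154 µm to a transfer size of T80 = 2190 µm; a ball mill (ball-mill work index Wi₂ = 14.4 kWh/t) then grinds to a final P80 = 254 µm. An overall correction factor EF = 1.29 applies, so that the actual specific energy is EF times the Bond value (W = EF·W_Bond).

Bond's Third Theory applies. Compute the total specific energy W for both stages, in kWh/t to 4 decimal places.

W = 10 Wi (1/√P80 − 1/√F80)  [Bond]
Stage 1 (12154→2190 µm, Wi₁=13.0): W₁ = 10·13.0·(0.021369 − 0.009071) = 1.5987 kWh/t
Stage 2 (2190→254 µm, Wi₂=14.4): W₂ = 10·14.4·(0.062746 − 0.021369) = 5.9583 kWh/t
W = W₁ + W₂ = 1.5987 + 5.9583 = 7.5570 kWh/t
Corrected W = EF·W_Bond = 1.29·7.5570 = 9.7485 kWh/t

W = 9.7485 kWh/t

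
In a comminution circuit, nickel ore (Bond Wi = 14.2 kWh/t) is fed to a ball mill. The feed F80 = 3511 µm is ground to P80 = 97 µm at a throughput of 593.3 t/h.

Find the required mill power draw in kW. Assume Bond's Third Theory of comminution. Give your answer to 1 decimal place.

P = 7132.3 kW

W = 10·Wi·[P80^(−½) − F80^(−½)]
W = 10·14.2·(1/√97 − 1/√3511) = 10·14.2·(0.084658) = 12.0214 kWh/t
P = W·T = 12.0214·593.3 = 7132.3 kW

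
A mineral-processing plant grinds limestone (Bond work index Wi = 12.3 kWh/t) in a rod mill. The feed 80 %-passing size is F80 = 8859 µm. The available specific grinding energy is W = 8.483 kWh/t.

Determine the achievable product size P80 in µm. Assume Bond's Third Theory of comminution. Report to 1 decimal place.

P80 = 157.9 µm

W_Bond = 10·Wi·(1/√P₈₀ − 1/√F₈₀)
P80^-0.5 = F80^-0.5 + W/(10 Wi)
  = 8.4830/(10·12.3) + 1/√8859 = 0.068967 + 0.010624 = 0.079592
P80 = (1/0.079592)² = 12.5641² = 157.86 µm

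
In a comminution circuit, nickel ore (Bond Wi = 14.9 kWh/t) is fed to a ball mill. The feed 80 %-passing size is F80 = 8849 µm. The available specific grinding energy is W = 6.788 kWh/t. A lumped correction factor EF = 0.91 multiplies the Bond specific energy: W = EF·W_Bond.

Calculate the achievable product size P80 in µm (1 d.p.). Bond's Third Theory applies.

P80 = 271.5 µm

W = 10 Wi (P80^-0.5 − F80^-0.5)
W_Bond = W / EF = 6.788 / 0.91 = 7.4593 kWh/t
⇒ 1/√P80 = W_Bond/(10·Wi) + 1/√F80
  = 7.4593/(10·14.9) + 1/√8849 = 0.050063 + 0.010630 = 0.060693
P80 = (1/0.060693)² = 16.4763² = 271.47 µm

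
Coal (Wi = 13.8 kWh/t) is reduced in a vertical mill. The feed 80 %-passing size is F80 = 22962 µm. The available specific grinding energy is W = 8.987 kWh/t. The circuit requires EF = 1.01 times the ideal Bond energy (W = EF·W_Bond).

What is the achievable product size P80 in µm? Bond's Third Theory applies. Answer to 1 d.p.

W = 10·Wi·[P80^(−½) − F80^(−½)]
W_Bond = W / EF = 8.987 / 1.01 = 8.8980 kWh/t
⇒ 1/√P80 = W_Bond/(10 Wi) + 1/√F80
  = 8.8980/(10·13.8) + 1/√22962 = 0.064478 + 0.006599 = 0.071078
P80 = (1/0.071078)² = 14.0691² = 197.94 µm

P80 = 197.9 µm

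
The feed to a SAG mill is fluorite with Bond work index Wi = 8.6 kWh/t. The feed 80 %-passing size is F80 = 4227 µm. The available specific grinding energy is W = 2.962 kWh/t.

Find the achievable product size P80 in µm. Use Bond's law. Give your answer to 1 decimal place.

P80 = 402.8 µm

W = 10 Wi (P80^-0.5 − F80^-0.5)
P80^-0.5 = F80^-0.5 + W/(10 Wi)
  = 2.9620/(10·8.6) + 1/√4227 = 0.034442 + 0.015381 = 0.049823
P80 = (1/0.049823)² = 20.0711² = 402.85 µm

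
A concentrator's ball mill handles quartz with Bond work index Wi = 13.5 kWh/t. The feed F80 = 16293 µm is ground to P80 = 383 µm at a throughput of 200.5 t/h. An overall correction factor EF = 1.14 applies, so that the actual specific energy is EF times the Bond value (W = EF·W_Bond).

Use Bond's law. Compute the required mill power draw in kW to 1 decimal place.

W = 10 Wi (P80^-0.5 − F80^-0.5)
W = 10·13.5·(1/√383 − 1/√16293) = 10·13.5·(0.043263) = 5.8405 kWh/t
Corrected W = EF·W_Bond = 1.14·5.8405 = 6.6582 kWh/t
Power = W × throughput = 6.6582 kWh/t × 200.5 t/h = 1335.0 kW

P = 1335.0 kW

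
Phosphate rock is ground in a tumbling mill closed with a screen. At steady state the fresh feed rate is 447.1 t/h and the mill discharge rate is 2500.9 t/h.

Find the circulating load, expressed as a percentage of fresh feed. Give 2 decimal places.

CL = 459.36 %

Discharge = new feed + return, hence
R = M − F = 2500.9 − 447.1 = 2053.8 t/h
CL = 100·R/F = 100·2053.8/447.1 = 459.36 %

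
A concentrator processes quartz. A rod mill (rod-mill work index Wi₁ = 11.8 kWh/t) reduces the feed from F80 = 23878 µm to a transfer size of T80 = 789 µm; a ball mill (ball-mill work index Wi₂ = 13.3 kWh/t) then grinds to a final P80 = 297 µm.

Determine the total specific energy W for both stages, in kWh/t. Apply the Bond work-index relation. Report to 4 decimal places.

W = 10 Wi / √P80 − 10 Wi / √F80
Stage 1 (23878→789 µm, Wi₁=11.8): W₁ = 10·11.8·(0.035601 − 0.006471) = 3.4373 kWh/t
Stage 2 (789→297 µm, Wi₂=13.3): W₂ = 10·13.3·(0.058026 − 0.035601) = 2.9825 kWh/t
W = W₁ + W₂ = 3.4373 + 2.9825 = 6.4198 kWh/t

W = 6.4198 kWh/t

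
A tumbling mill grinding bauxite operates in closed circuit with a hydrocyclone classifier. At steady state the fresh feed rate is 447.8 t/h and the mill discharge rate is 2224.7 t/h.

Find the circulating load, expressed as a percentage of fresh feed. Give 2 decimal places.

CL = 396.81 %

M = F + R at steady state, so:
R = M − F = 2224.7 − 447.8 = 1776.9 t/h
CL = 100·R/F = 100·1776.9/447.8 = 396.81 %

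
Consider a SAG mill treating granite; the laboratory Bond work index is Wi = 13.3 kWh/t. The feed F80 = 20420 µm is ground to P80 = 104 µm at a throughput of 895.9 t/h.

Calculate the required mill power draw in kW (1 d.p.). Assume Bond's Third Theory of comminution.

P = 10850.2 kW

W = 10 Wi / √P80 − 10 Wi / √F80
W = 10·13.3·(1/√104 − 1/√20420) = 10·13.3·(0.091060) = 12.1110 kWh/t
Power = W × throughput = 12.1110 kWh/t × 895.9 t/h = 10850.2 kW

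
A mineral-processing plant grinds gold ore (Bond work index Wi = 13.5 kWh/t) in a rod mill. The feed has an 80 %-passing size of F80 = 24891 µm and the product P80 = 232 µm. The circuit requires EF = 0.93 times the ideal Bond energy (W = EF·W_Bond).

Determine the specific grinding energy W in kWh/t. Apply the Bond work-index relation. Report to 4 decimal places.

W = 10 Wi (1/√P80 − 1/√F80)  [Bond]
1/√232 = 0.065653;  1/√24891 = 0.006338
W = 10·13.5·(0.065653 − 0.006338) = 8.0075 kWh/t
W_actual = 0.93 × 8.0075 = 7.4470 kWh/t

W = 7.4470 kWh/t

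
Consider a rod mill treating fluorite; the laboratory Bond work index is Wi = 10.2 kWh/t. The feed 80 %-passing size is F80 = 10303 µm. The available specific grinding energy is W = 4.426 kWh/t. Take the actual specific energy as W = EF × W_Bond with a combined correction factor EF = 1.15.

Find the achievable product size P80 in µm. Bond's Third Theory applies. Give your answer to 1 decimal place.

P80 = 441.6 µm

W_Bond = 10·Wi·(1/√P₈₀ − 1/√F₈₀)
W_Bond = W / EF = 4.426 / 1.15 = 3.8487 kWh/t
P80^(−½) = W_Bond/(10 Wi) + F80^(−½)
  = 3.8487/(10·10.2) + 1/√10303 = 0.037732 + 0.009852 = 0.047584
P80 = (1/0.047584)² = 21.0154² = 441.65 µm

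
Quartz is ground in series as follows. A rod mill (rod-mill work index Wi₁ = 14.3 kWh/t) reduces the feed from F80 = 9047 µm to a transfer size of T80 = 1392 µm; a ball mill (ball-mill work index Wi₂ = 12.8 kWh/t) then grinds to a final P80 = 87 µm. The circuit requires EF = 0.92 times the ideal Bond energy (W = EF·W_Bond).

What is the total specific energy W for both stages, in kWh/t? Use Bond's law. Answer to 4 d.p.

W = 11.6119 kWh/t

W = 10·Wi·(P80^(-½) − F80^(-½))
Stage 1 (9047→1392 µm, Wi₁=14.3): W₁ = 10·14.3·(0.026803 − 0.010514) = 2.3294 kWh/t
Stage 2 (1392→87 µm, Wi₂=12.8): W₂ = 10·12.8·(0.107211 − 0.026803) = 10.2923 kWh/t
W = W₁ + W₂ = 2.3294 + 10.2923 = 12.6217 kWh/t
Apply correction: 12.6217 × 0.92 = 11.6119 kWh/t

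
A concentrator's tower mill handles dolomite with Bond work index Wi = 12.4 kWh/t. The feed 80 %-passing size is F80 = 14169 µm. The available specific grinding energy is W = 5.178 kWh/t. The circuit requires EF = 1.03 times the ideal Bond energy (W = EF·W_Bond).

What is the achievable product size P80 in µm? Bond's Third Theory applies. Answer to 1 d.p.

Bond:  W = 10 Wi (1/√P − 1/√F)
W_Bond = W / EF = 5.178 / 1.03 = 5.0272 kWh/t
1/√P80 = 1/√F80 + W_Bond/(10·Wi)
  = 5.0272/(10·12.4) + 1/√14169 = 0.040542 + 0.008401 = 0.048943
P80 = (1/0.048943)² = 20.4320² = 417.47 µm

P80 = 417.5 µm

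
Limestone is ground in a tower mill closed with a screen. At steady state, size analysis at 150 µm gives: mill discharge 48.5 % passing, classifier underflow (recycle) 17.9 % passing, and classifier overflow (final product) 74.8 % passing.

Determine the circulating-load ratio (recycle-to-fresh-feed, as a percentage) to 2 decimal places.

CL = 85.95 %

Classifier node, passing 150 µm:
(1+r)·d = r·u + o ⇒ r = (o−d)/(d−u)
r = (74.8 − 48.5)/(48.5 − 17.9) = 26.3/30.6 = 0.8595
CL = 100·r = 85.95 %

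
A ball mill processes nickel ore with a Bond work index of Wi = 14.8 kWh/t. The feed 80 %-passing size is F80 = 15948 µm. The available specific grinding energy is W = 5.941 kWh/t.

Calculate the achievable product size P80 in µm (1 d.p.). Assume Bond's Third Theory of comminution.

Bond: W = 10·Wi·(1/√P80 − 1/√F80)
⇒ 1/√P80 = W/(10 Wi) + 1/√F80
  = 5.9410/(10·14.8) + 1/√15948 = 0.040142 + 0.007919 = 0.048060
P80 = (1/0.048060)² = 20.8071² = 432.94 µm

P80 = 432.9 µm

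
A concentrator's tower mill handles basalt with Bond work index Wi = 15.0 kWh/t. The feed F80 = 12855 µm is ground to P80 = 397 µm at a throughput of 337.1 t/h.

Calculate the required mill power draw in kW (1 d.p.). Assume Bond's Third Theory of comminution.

P = 2091.8 kW

W = 10 Wi (1/√P80 − 1/√F80)  [Bond]
W = 10·15.0·(1/√397 − 1/√12855) = 10·15.0·(0.041369) = 6.2053 kWh/t
P_mill = W·ṁ = 6.2053·337.1 = 2091.8 kW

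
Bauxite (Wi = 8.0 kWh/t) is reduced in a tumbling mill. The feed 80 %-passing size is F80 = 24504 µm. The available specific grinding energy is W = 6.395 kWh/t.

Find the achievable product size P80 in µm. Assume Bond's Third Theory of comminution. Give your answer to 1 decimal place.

P80 = 134.2 µm

W = 10 Wi (1/√P80 − 1/√F80)  [Bond]
⇒ 1/√P80 = W/(10·Wi) + 1/√F80
  = 6.3950/(10·8.0) + 1/√24504 = 0.079937 + 0.006388 = 0.086326
P80 = (1/0.086326)² = 11.5840² = 134.19 µm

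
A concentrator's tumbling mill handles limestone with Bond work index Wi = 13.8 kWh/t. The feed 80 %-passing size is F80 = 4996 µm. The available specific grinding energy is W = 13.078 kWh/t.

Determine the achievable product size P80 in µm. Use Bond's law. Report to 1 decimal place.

P80 = 84.3 µm

Bond:  W = 10 Wi (1/√P − 1/√F)
P80^-0.5 = F80^-0.5 + W/(10 Wi)
  = 13.0780/(10·13.8) + 1/√4996 = 0.094768 + 0.014148 = 0.108916
P80 = (1/0.108916)² = 9.1814² = 84.30 µm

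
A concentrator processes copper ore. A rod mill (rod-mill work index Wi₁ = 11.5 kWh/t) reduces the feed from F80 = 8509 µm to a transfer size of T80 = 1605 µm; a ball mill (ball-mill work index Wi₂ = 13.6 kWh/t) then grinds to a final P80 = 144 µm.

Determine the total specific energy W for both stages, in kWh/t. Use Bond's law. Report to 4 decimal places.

W = 9.5625 kWh/t

W = 10 Wi / √P80 − 10 Wi / √F80
Stage 1 (8509→1605 µm, Wi₁=11.5): W₁ = 10·11.5·(0.024961 − 0.010841) = 1.6238 kWh/t
Stage 2 (1605→144 µm, Wi₂=13.6): W₂ = 10·13.6·(0.083333 − 0.024961) = 7.9386 kWh/t
W = W₁ + W₂ = 1.6238 + 7.9386 = 9.5625 kWh/t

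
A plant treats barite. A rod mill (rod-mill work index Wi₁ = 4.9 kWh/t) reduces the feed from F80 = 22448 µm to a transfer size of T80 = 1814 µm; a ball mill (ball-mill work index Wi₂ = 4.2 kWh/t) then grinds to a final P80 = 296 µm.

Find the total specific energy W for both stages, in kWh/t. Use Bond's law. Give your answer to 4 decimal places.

W = 2.2785 kWh/t

W_Bond = 10·Wi·(1/√P₈₀ − 1/√F₈₀)
Stage 1 (22448→1814 µm, Wi₁=4.9): W₁ = 10·4.9·(0.023479 − 0.006674) = 0.8234 kWh/t
Stage 2 (1814→296 µm, Wi₂=4.2): W₂ = 10·4.2·(0.058124 − 0.023479) = 1.4551 kWh/t
W = W₁ + W₂ = 0.8234 + 1.4551 = 2.2785 kWh/t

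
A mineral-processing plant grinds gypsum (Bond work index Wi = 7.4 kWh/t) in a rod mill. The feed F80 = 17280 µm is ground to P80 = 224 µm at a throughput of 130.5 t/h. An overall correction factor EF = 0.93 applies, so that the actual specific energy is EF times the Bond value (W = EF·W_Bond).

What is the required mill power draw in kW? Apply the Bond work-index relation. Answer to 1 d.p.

P = 531.7 kW

W = 10 Wi (1/√P80 − 1/√F80)  [Bond]
W = 10·7.4·(1/√224 − 1/√17280) = 10·7.4·(0.059208) = 4.3814 kWh/t
Apply correction: 4.3814 × 0.93 = 4.0747 kWh/t
Mill draw = 4.0747 × 130.5 = 531.7 kW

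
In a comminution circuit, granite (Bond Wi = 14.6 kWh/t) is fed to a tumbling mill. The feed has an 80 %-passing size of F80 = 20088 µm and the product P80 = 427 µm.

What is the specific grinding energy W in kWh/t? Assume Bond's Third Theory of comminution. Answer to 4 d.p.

W = 6.0353 kWh/t

Bond: W = 10·Wi·(1/√P80 − 1/√F80)
1/√427 = 0.048393;  1/√20088 = 0.007056
W = 10·14.6·(0.048393 − 0.007056) = 6.0353 kWh/t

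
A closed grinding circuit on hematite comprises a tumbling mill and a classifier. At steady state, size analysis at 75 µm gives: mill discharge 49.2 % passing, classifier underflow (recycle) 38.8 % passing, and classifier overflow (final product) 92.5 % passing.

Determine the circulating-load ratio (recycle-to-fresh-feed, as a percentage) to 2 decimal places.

Mass balance on the −75 µm fraction:
r = (o − d)/(d − u)
r = (92.5 − 49.2)/(49.2 − 38.8) = 43.3/10.4 = 4.1635
CL = 100·r = 416.35 %

CL = 416.35 %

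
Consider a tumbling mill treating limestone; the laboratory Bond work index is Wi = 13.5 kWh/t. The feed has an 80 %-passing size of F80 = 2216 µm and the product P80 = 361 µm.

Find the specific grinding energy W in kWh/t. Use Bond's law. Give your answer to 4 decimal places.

W_Bond = 10·Wi·(1/√P₈₀ − 1/√F₈₀)
1/√361 = 0.052632;  1/√2216 = 0.021243
W = 10·13.5·(0.052632 − 0.021243) = 4.2375 kWh/t

W = 4.2375 kWh/t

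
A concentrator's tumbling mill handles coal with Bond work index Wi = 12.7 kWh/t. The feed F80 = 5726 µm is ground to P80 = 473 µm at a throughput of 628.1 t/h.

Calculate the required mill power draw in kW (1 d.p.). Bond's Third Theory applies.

P = 2613.6 kW

W = 10·Wi·(P80^(-½) − F80^(-½))
W = 10·12.7·(1/√473 − 1/√5726) = 10·12.7·(0.032765) = 4.1611 kWh/t
Mill draw = 4.1611 × 628.1 = 2613.6 kW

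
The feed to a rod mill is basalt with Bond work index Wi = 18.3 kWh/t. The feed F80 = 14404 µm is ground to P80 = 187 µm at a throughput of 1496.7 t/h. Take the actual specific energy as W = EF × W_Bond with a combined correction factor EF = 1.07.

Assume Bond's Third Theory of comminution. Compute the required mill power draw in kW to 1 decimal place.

P = 18989.4 kW

Bond: W = 10·Wi·(1/√P80 − 1/√F80)
W = 10·18.3·(1/√187 − 1/√14404) = 10·18.3·(0.064795) = 11.8575 kWh/t
Apply correction: 11.8575 × 1.07 = 12.6875 kWh/t
Mill draw = 12.6875 × 1496.7 = 18989.4 kW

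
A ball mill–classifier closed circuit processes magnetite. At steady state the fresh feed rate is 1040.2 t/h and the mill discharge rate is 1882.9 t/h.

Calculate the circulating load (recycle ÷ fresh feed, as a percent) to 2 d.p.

M = F + R at steady state, so:
R = M − F = 1882.9 − 1040.2 = 842.7 t/h
CL = 100·R/F = 100·842.7/1040.2 = 81.01 %

CL = 81.01 %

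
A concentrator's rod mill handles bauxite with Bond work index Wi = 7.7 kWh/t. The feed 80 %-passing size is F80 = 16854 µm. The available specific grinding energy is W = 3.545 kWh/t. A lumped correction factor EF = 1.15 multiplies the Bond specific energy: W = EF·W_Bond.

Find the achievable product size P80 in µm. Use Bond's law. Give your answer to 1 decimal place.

W = 10·Wi·[P80^(−½) − F80^(−½)]
W_Bond = W / EF = 3.545 / 1.15 = 3.0826 kWh/t
⇒ 1/√P80 = W_Bond/(10·Wi) + 1/√F80
  = 3.0826/(10·7.7) + 1/√16854 = 0.040034 + 0.007703 = 0.047737
P80 = (1/0.047737)² = 20.9483² = 438.83 µm

P80 = 438.8 µm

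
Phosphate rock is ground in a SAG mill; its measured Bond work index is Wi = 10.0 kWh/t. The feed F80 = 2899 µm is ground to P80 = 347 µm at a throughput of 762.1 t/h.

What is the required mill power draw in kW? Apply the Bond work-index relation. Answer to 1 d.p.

P = 2675.7 kW

W = 10 Wi (P80^-0.5 − F80^-0.5)
W = 10·10.0·(1/√347 − 1/√2899) = 10·10.0·(0.035110) = 3.5110 kWh/t
Power = W × throughput = 3.5110 kWh/t × 762.1 t/h = 2675.7 kW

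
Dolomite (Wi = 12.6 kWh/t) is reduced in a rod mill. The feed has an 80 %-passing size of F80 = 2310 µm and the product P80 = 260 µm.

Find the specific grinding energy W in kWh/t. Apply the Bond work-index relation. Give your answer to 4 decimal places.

W = 5.1926 kWh/t

W = 10·Wi·(P80^(-½) − F80^(-½))
1/√260 = 0.062017;  1/√2310 = 0.020806
W = 10·12.6·(0.062017 − 0.020806) = 5.1926 kWh/t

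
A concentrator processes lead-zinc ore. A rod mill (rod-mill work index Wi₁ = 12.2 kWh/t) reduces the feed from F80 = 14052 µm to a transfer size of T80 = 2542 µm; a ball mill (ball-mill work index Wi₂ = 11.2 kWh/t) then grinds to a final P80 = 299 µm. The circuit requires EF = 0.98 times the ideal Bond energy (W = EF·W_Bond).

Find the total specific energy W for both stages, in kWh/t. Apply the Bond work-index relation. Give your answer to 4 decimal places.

W = 5.5334 kWh/t

W = 10 Wi (P80^-0.5 − F80^-0.5)
Stage 1 (14052→2542 µm, Wi₁=12.2): W₁ = 10·12.2·(0.019834 − 0.008436) = 1.3906 kWh/t
Stage 2 (2542→299 µm, Wi₂=11.2): W₂ = 10·11.2·(0.057831 − 0.019834) = 4.2557 kWh/t
W = W₁ + W₂ = 1.3906 + 4.2557 = 5.6463 kWh/t
With EF = 0.98: W = 5.6463·0.98 = 5.5334 kWh/t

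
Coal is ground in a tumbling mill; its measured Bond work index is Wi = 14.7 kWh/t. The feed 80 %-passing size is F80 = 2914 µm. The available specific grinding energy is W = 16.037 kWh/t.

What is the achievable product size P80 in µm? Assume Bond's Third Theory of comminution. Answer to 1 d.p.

W = 10 Wi / √P80 − 10 Wi / √F80
⇒ 1/√P80 = W/(10·Wi) + 1/√F80
  = 16.0370/(10·14.7) + 1/√2914 = 0.109095 + 0.018525 = 0.127620
P80 = (1/0.127620)² = 7.8358² = 61.40 µm

P80 = 61.4 µm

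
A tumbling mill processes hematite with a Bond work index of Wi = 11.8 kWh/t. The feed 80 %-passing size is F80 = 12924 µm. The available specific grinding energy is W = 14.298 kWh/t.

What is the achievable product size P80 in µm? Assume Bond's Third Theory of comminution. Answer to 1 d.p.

Bond:  W = 10 Wi (1/√P − 1/√F)
⇒ 1/√P80 = W/(10 Wi) + 1/√F80
  = 14.2980/(10·11.8) + 1/√12924 = 0.121169 + 0.008796 = 0.129966
P80 = (1/0.129966)² = 7.6943² = 59.20 µm

P80 = 59.2 µm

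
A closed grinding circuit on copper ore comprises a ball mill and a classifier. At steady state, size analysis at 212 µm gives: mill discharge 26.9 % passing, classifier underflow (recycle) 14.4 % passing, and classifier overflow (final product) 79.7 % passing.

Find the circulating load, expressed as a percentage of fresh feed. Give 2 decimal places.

CL = 422.40 %

Let r = R/F. Size balance at 212 µm:
Fd + Rd = Ru + Fo ⇒ R/F = (o−d)/(d−u)
r = (79.7 − 26.9)/(26.9 − 14.4) = 52.8/12.5 = 4.2240
CL = 100·r = 422.40 %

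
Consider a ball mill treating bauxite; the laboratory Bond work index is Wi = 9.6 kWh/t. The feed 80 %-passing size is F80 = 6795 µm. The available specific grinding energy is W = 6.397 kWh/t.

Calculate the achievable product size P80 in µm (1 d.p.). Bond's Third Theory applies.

P80 = 161.2 µm

W_Bond = 10·Wi·(1/√P₈₀ − 1/√F₈₀)
P80^-0.5 = F80^-0.5 + W/(10 Wi)
  = 6.3970/(10·9.6) + 1/√6795 = 0.066635 + 0.012131 = 0.078767
P80 = (1/0.078767)² = 12.6957² = 161.18 µm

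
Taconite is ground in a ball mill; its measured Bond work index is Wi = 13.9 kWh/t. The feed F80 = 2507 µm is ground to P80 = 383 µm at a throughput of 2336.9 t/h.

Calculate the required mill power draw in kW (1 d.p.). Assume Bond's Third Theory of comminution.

W = 10·Wi·[P80^(−½) − F80^(−½)]
W = 10·13.9·(1/√383 − 1/√2507) = 10·13.9·(0.031126) = 4.3265 kWh/t
P = W·T = 4.3265·2336.9 = 10110.5 kW

P = 10110.5 kW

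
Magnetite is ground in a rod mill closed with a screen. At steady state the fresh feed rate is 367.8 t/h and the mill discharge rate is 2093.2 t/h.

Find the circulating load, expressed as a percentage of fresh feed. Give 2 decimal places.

Discharge = new feed + return, hence
R = M − F = 2093.2 − 367.8 = 1725.4 t/h
CL = 100·R/F = 100·1725.4/367.8 = 469.11 %

CL = 469.11 %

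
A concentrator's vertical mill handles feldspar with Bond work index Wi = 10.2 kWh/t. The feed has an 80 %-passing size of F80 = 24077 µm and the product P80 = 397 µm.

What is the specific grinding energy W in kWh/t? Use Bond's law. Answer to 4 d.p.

W = 10 Wi (P80^-0.5 − F80^-0.5)
1/√397 = 0.050189;  1/√24077 = 0.006445
W = 10·10.2·(0.050189 − 0.006445) = 4.4619 kWh/t

W = 4.4619 kWh/t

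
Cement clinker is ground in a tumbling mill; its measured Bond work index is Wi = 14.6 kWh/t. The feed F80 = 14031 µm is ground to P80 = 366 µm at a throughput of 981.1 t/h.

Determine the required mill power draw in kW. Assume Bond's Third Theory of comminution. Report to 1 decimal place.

W = 10·Wi·(P80^(-½) − F80^(-½))
W = 10·14.6·(1/√366 − 1/√14031) = 10·14.6·(0.043829) = 6.3990 kWh/t
P_mill = W·ṁ = 6.3990·981.1 = 6278.0 kW

P = 6278.0 kW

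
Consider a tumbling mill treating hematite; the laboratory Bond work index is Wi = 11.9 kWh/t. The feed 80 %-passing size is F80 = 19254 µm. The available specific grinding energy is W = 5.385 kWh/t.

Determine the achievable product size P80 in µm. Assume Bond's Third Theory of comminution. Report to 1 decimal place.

P80 = 363.4 µm

W = 10·Wi·[P80^(−½) − F80^(−½)]
P80^(−½) = W/(10 Wi) + F80^(−½)
  = 5.3850/(10·11.9) + 1/√19254 = 0.045252 + 0.007207 = 0.052459
P80 = (1/0.052459)² = 19.0626² = 363.38 µm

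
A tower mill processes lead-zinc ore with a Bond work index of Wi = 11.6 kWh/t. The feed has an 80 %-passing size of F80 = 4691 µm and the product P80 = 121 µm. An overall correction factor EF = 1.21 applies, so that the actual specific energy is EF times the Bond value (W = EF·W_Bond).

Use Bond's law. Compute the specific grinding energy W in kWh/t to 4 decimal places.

Bond: W = 10·Wi·(1/√P80 − 1/√F80)
1/√121 = 0.090909;  1/√4691 = 0.014600
W = 10·11.6·(0.090909 − 0.014600) = 8.8518 kWh/t
With EF = 1.21: W = 8.8518·1.21 = 10.7107 kWh/t

W = 10.7107 kWh/t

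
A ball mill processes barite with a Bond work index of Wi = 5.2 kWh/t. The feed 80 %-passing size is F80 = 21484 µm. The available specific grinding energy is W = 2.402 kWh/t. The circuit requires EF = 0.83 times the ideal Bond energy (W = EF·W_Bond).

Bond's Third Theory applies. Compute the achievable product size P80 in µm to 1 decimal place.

P80 = 256.2 µm

Bond: W = 10·Wi·(1/√P80 − 1/√F80)
W_Bond = W / EF = 2.402 / 0.83 = 2.8940 kWh/t
P80^-0.5 = F80^-0.5 + W_Bond/(10 Wi)
  = 2.8940/(10·5.2) + 1/√21484 = 0.055653 + 0.006822 = 0.062476
P80 = (1/0.062476)² = 16.0062² = 256.20 µm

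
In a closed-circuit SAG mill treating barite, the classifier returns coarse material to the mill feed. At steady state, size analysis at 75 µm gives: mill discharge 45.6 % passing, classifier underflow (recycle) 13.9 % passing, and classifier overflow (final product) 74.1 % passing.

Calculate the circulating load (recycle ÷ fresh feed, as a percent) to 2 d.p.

Mass balance on the −75 µm fraction:
d + r·d = r·u + o → r(d−u) = o−d
r = (74.1 − 45.6)/(45.6 − 13.9) = 28.5/31.7 = 0.8991
CL = 100·r = 89.91 %

CL = 89.91 %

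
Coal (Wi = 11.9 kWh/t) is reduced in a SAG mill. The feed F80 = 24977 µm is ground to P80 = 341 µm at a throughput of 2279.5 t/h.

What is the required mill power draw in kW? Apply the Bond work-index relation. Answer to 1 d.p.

Bond: W = 10·Wi·(1/√P80 − 1/√F80)
W = 10·11.9·(1/√341 − 1/√24977) = 10·11.9·(0.047826) = 5.6912 kWh/t
P = W·T = 5.6912·2279.5 = 12973.2 kW

P = 12973.2 kW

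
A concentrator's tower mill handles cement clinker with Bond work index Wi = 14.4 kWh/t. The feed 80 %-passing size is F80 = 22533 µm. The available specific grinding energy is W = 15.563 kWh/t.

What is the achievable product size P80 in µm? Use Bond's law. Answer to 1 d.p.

W = 10·Wi·(P80^(-½) − F80^(-½))
⇒ 1/√P80 = W/(10·Wi) + 1/√F80
  = 15.5630/(10·14.4) + 1/√22533 = 0.108076 + 0.006662 = 0.114738
P80 = (1/0.114738)² = 8.7155² = 75.96 µm

P80 = 76.0 µm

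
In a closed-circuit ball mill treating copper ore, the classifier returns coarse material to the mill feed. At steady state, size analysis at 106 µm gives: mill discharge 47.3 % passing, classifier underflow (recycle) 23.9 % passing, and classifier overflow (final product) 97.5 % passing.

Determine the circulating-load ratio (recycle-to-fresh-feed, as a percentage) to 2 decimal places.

Mass balance on the −106 µm fraction:
Fd + Rd = Ru + Fo ⇒ R/F = (o−d)/(d−u)
r = (97.5 − 47.3)/(47.3 − 23.9) = 50.2/23.4 = 2.1453
CL = 100·r = 214.53 %

CL = 214.53 %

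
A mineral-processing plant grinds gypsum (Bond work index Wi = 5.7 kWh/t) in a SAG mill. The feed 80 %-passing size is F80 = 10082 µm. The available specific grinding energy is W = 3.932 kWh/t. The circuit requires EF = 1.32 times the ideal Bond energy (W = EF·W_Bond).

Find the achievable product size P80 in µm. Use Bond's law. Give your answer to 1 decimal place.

W = 10·Wi·[P80^(−½) − F80^(−½)]
W_Bond = W / EF = 3.932 / 1.32 = 2.9788 kWh/t
⇒ 1/√P80 = W_Bond/(10 Wi) + 1/√F80
  = 2.9788/(10·5.7) + 1/√10082 = 0.052259 + 0.009959 = 0.062219
P80 = (1/0.062219)² = 16.0723² = 258.32 µm

P80 = 258.3 µm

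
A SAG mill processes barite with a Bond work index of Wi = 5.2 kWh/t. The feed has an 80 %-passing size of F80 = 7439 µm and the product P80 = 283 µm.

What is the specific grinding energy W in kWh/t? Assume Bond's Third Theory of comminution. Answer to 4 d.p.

W = 10 Wi (1/√P80 − 1/√F80)  [Bond]
1/√283 = 0.059444;  1/√7439 = 0.011594
W = 10·5.2·(0.059444 − 0.011594) = 2.4882 kWh/t

W = 2.4882 kWh/t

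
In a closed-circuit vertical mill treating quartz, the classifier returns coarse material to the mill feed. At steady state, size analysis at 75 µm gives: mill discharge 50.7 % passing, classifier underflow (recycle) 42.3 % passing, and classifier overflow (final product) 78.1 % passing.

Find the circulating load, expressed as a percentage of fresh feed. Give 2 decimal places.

CL = 326.19 %

Two-product formula at 75 µm:
d + r·d = r·u + o → r(d−u) = o−d
r = (78.1 − 50.7)/(50.7 − 42.3) = 27.4/8.4 = 3.2619
CL = 100·r = 326.19 %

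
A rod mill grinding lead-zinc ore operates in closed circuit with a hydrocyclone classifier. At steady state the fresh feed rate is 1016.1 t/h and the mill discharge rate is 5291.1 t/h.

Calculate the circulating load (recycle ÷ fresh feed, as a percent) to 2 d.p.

M = F + R at steady state, so:
R = M − F = 5291.1 − 1016.1 = 4275.0 t/h
CL = 100·R/F = 100·4275.0/1016.1 = 420.73 %

CL = 420.73 %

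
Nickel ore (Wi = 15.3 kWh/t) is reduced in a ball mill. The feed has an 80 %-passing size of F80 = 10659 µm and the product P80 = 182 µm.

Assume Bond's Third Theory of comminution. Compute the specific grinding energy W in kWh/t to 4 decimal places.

W = 10·Wi·(P80^(-½) − F80^(-½))
1/√182 = 0.074125;  1/√10659 = 0.009686
W = 10·15.3·(0.074125 − 0.009686) = 9.8592 kWh/t

W = 9.8592 kWh/t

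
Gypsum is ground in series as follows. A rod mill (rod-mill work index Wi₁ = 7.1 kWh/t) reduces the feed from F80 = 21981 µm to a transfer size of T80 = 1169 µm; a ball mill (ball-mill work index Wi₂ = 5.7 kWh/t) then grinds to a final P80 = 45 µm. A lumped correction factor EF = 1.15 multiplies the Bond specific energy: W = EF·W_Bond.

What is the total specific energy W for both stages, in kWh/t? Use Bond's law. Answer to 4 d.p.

Bond: W = 10·Wi·(1/√P80 − 1/√F80)
Stage 1 (21981→1169 µm, Wi₁=7.1): W₁ = 10·7.1·(0.029248 − 0.006745) = 1.5977 kWh/t
Stage 2 (1169→45 µm, Wi₂=5.7): W₂ = 10·5.7·(0.149071 − 0.029248) = 6.8299 kWh/t
W = W₁ + W₂ = 1.5977 + 6.8299 = 8.4276 kWh/t
Corrected W = EF·W_Bond = 1.15·8.4276 = 9.6918 kWh/t

W = 9.6918 kWh/t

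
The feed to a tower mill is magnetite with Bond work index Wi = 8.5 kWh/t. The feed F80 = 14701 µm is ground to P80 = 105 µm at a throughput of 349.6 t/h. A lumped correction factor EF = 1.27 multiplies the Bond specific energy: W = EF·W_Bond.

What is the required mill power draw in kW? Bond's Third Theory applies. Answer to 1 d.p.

W = 10·Wi·(P80^(-½) − F80^(-½))
W = 10·8.5·(1/√105 − 1/√14701) = 10·8.5·(0.089342) = 7.5941 kWh/t
With EF = 1.27: W = 7.5941·1.27 = 9.6445 kWh/t
Mill draw = 9.6445 × 349.6 = 3371.7 kW

P = 3371.7 kW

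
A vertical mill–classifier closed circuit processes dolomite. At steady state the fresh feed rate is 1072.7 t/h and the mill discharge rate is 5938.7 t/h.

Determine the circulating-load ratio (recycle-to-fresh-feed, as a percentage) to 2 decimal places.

Mill node: discharge = fresh + recycle.
R = M − F = 5938.7 − 1072.7 = 4866.0 t/h
CL = 100·R/F = 100·4866.0/1072.7 = 453.62 %

CL = 453.62 %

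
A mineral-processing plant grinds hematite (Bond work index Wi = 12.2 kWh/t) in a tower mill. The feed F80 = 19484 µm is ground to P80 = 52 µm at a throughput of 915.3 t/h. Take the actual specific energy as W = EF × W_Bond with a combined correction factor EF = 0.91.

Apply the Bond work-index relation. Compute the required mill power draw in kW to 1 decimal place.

W = 10 Wi (1/√P80 − 1/√F80)  [Bond]
W = 10·12.2·(1/√52 − 1/√19484) = 10·12.2·(0.131511) = 16.0443 kWh/t
Corrected W = EF·W_Bond = 0.91·16.0443 = 14.6003 kWh/t
P = W·T = 14.6003·915.3 = 13363.7 kW

P = 13363.7 kW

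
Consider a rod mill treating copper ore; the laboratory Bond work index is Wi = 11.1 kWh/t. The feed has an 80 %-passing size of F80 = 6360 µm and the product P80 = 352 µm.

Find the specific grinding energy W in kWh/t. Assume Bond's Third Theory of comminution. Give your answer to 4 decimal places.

W = 4.5245 kWh/t

W_Bond = 10·Wi·(1/√P₈₀ − 1/√F₈₀)
1/√352 = 0.053300;  1/√6360 = 0.012539
W = 10·11.1·(0.053300 − 0.012539) = 4.5245 kWh/t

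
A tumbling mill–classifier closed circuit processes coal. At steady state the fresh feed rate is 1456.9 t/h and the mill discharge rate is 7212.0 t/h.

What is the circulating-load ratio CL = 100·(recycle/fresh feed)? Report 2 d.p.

Steady state: M = F + R.
R = M − F = 7212.0 − 1456.9 = 5755.1 t/h
CL = 100·R/F = 100·5755.1/1456.9 = 395.02 %

CL = 395.02 %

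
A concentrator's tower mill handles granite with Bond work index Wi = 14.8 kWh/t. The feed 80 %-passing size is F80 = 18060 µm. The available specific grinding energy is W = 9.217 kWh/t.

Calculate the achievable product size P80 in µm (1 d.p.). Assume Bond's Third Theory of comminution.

Bond:  W = 10 Wi (1/√P − 1/√F)
P80^-0.5 = F80^-0.5 + W/(10 Wi)
  = 9.2170/(10·14.8) + 1/√18060 = 0.062277 + 0.007441 = 0.069718
P80 = (1/0.069718)² = 14.3435² = 205.73 µm

P80 = 205.7 µm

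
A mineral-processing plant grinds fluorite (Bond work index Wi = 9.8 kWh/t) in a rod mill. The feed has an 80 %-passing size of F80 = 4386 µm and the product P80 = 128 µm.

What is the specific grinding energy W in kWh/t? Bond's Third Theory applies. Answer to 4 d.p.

Bond:  W = 10 Wi (1/√P − 1/√F)
1/√128 = 0.088388;  1/√4386 = 0.015100
W = 10·9.8·(0.088388 − 0.015100) = 7.1823 kWh/t

W = 7.1823 kWh/t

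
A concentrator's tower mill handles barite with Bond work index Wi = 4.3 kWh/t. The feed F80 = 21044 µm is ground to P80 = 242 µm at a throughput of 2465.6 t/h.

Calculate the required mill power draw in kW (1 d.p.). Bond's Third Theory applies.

P = 6084.4 kW

W = 10 Wi (1/√P80 − 1/√F80)  [Bond]
W = 10·4.3·(1/√242 − 1/√21044) = 10·4.3·(0.057389) = 2.4677 kWh/t
Power = W × throughput = 2.4677 kWh/t × 2465.6 t/h = 6084.4 kW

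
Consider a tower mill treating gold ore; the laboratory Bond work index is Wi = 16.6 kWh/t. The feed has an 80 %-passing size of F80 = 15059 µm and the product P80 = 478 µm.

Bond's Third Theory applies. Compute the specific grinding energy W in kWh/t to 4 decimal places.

W_Bond = 10·Wi·(1/√P₈₀ − 1/√F₈₀)
1/√478 = 0.045739;  1/√15059 = 0.008149
W = 10·16.6·(0.045739 − 0.008149) = 6.2399 kWh/t

W = 6.2399 kWh/t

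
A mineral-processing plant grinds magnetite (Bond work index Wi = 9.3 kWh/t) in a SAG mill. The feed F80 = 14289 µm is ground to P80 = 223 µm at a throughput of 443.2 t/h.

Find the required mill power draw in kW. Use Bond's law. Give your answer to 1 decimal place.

W = 10 Wi (1/√P80 − 1/√F80)  [Bond]
W = 10·9.3·(1/√223 − 1/√14289) = 10·9.3·(0.058599) = 5.4497 kWh/t
P = W·T = 5.4497·443.2 = 2415.3 kW

P = 2415.3 kW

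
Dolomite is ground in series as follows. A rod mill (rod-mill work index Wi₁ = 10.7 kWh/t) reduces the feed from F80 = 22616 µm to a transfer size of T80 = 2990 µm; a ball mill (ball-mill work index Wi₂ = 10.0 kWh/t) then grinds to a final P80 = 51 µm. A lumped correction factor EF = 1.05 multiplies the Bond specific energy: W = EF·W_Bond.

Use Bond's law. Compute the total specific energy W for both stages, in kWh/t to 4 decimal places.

W = 14.0903 kWh/t

W_Bond = 10·Wi·(1/√P₈₀ − 1/√F₈₀)
Stage 1 (22616→2990 µm, Wi₁=10.7): W₁ = 10·10.7·(0.018288 − 0.006650) = 1.2453 kWh/t
Stage 2 (2990→51 µm, Wi₂=10.0): W₂ = 10·10.0·(0.140028 − 0.018288) = 12.1740 kWh/t
W = W₁ + W₂ = 1.2453 + 12.1740 = 13.4193 kWh/t
With EF = 1.05: W = 13.4193·1.05 = 14.0903 kWh/t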